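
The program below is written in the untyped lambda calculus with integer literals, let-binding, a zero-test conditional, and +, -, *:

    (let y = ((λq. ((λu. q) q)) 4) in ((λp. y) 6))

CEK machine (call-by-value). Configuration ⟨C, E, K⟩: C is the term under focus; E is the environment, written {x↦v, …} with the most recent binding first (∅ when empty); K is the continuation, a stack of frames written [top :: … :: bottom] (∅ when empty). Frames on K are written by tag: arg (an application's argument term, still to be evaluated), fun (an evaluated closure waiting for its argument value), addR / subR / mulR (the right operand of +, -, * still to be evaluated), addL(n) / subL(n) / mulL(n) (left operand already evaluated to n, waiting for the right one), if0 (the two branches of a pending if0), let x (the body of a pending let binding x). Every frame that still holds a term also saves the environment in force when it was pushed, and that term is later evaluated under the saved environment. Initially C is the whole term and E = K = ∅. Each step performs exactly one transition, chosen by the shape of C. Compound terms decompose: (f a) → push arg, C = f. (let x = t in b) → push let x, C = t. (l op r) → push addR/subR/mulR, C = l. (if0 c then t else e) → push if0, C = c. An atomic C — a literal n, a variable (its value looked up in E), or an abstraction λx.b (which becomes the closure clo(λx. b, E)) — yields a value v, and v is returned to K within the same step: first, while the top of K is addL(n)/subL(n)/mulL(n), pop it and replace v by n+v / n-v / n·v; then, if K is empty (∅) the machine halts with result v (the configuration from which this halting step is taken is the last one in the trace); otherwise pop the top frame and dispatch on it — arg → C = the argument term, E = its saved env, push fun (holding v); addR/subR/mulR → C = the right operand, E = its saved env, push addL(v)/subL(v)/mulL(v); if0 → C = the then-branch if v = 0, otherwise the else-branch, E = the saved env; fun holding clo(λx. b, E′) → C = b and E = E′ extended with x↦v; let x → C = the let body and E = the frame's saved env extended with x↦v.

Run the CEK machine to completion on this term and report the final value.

t=0: ⟨C=(let y = ((λq. ((λu. q) q)) 4) in ((λp. y) 6)); E=∅; K=∅⟩
t=1: ⟨C=((λq. ((λu. q) q)) 4); E=∅; K=[let y]⟩
t=2: ⟨C=(λq. ((λu. q) q)); E=∅; K=[arg :: let y]⟩
t=3: ⟨C=4; E=∅; K=[fun :: let y]⟩
t=4: ⟨C=((λu. q) q); E={q↦4}; K=[let y]⟩
t=5: ⟨C=(λu. q); E={q↦4}; K=[arg :: let y]⟩
t=6: ⟨C=q; E={q↦4}; K=[fun :: let y]⟩
t=7: ⟨C=q; E={u↦4, q↦4}; K=[let y]⟩
t=8: ⟨C=((λp. y) 6); E={y↦4}; K=∅⟩
t=9: ⟨C=(λp. y); E={y↦4}; K=[arg]⟩
t=10: ⟨C=6; E={y↦4}; K=[fun]⟩
t=11: ⟨C=y; E={p↦6, y↦4}; K=∅⟩
→ final value 4

Answer: 4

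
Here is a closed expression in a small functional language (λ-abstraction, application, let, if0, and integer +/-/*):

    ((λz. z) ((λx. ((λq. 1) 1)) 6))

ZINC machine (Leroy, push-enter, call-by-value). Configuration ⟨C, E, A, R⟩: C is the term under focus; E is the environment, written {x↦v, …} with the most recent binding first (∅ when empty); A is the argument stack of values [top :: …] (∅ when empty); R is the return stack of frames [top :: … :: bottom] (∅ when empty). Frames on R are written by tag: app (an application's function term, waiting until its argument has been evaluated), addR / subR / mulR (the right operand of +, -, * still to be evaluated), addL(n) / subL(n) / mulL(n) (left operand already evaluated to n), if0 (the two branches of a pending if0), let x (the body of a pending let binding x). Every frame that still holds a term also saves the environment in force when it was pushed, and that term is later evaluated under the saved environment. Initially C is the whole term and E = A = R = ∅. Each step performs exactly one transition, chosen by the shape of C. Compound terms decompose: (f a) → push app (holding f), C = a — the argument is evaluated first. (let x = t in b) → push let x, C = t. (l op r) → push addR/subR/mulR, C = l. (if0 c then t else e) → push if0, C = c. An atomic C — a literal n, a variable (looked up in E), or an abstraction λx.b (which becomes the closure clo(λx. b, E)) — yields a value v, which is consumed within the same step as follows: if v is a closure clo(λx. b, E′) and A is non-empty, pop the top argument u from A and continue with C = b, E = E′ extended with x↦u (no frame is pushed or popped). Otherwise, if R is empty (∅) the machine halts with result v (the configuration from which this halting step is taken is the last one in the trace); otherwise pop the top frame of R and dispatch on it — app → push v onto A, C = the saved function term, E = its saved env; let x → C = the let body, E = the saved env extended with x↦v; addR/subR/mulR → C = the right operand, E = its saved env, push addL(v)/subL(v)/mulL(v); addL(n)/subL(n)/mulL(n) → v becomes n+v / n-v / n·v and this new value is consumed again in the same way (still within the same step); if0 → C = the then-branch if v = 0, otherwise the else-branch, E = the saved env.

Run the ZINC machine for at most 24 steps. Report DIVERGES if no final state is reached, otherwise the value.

Answer: 1

Execution trace:
t=0: [C=((λz. z) ((λx. ((λq. 1) 1)) 6)) | E=∅ | A=∅ | R=∅]
t=1: [C=((λx. ((λq. 1) 1)) 6) | E=∅ | A=∅ | R=[app]]
t=2: [C=6 | E=∅ | A=∅ | R=[app :: app]]
t=3: [C=(λx. ((λq. 1) 1)) | E=∅ | A=[6] | R=[app]]
t=4: [C=((λq. 1) 1) | E={x↦6} | A=∅ | R=[app]]
t=5: [C=1 | E={x↦6} | A=∅ | R=[app :: app]]
t=6: [C=(λq. 1) | E={x↦6} | A=[1] | R=[app]]
t=7: [C=1 | E={q↦1, x↦6} | A=∅ | R=[app]]
t=8: [C=(λz. z) | E=∅ | A=[1] | R=∅]
t=9: [C=z | E={z↦1} | A=∅ | R=∅]
→ final value 1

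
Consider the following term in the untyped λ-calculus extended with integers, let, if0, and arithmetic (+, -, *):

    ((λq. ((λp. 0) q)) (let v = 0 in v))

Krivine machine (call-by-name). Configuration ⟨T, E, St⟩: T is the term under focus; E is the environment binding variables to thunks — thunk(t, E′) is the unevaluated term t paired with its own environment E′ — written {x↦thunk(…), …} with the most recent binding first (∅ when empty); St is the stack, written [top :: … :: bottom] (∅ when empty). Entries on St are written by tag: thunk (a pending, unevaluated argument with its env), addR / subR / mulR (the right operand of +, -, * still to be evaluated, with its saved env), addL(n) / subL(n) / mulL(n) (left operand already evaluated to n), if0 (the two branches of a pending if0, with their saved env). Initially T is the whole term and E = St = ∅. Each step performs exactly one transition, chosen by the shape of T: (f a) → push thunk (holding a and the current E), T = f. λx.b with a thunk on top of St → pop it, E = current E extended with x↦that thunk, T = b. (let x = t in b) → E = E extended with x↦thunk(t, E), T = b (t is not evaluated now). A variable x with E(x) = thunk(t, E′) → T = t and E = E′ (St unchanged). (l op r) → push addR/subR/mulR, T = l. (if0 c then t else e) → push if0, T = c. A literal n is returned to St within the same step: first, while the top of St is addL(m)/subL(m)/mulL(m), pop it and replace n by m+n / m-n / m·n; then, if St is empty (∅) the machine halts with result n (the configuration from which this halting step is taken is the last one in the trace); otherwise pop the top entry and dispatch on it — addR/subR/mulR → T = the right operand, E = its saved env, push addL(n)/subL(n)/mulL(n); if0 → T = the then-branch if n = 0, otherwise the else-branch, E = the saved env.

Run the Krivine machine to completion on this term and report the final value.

[0] [T=((λq. ((λp. 0) q)) (let v = 0 in v)) | E=∅ | St=∅]
[1] [T=(λq. ((λp. 0) q)) | E=∅ | St=[thunk]]
[2] [T=((λp. 0) q) | E={q↦thunk((let v = 0 in v), ∅)} | St=∅]
[3] [T=(λp. 0) | E={q↦thunk((let v = 0 in v), ∅)} | St=[thunk]]
[4] [T=0 | E={p↦thunk(q, {q↦thunk((let v = 0 in v), ∅)}), q↦thunk((let v = 0 in v), ∅)} | St=∅]
→ final value 0

Answer: 0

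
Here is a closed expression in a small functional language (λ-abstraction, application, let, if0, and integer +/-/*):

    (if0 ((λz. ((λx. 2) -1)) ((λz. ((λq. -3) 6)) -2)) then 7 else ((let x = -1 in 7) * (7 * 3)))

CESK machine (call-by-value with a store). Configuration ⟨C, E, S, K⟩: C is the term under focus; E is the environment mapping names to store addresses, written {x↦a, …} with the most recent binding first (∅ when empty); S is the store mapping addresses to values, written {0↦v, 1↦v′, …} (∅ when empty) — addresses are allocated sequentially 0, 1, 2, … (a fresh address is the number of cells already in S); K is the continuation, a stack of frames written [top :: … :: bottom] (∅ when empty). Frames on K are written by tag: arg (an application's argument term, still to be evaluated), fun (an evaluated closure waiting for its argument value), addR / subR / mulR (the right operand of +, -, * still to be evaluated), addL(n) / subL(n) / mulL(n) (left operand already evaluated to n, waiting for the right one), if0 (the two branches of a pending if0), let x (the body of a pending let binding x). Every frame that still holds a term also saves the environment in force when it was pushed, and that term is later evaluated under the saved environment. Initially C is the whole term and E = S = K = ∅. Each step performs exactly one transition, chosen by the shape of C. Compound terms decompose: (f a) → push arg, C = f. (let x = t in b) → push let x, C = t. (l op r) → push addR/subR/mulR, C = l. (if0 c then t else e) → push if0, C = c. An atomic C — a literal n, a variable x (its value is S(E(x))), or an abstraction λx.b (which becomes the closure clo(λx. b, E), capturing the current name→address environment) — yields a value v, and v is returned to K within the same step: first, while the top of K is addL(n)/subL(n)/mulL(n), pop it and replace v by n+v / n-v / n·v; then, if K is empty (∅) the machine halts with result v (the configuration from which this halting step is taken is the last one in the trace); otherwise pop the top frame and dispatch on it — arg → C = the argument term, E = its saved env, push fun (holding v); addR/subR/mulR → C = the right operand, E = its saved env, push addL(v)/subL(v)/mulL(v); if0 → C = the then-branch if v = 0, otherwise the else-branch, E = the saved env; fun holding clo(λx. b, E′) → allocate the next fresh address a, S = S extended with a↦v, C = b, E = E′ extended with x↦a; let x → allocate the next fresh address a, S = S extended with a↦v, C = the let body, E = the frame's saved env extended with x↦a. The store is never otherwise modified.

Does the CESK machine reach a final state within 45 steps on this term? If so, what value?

step 0: [C=(if0 ((λz. ((λx. 2) -1)) ((λz. ((λq. -3) 6)) -2)) then 7 else ((let x = -1 in 7) * (7 * 3))) | E=∅ | S=∅ | K=∅]
step 1: [C=((λz. ((λx. 2) -1)) ((λz. ((λq. -3) 6)) -2)) | E=∅ | S=∅ | K=[if0]]
step 2: [C=(λz. ((λx. 2) -1)) | E=∅ | S=∅ | K=[arg :: if0]]
step 3: [C=((λz. ((λq. -3) 6)) -2) | E=∅ | S=∅ | K=[fun :: if0]]
step 4: [C=(λz. ((λq. -3) 6)) | E=∅ | S=∅ | K=[arg :: fun :: if0]]
step 5: [C=-2 | E=∅ | S=∅ | K=[fun :: fun :: if0]]
step 6: [C=((λq. -3) 6) | E={z↦0} | S={0↦-2} | K=[fun :: if0]]
step 7: [C=(λq. -3) | E={z↦0} | S={0↦-2} | K=[arg :: fun :: if0]]
step 8: [C=6 | E={z↦0} | S={0↦-2} | K=[fun :: fun :: if0]]
step 9: [C=-3 | E={q↦1, z↦0} | S={0↦-2, 1↦6} | K=[fun :: if0]]
step 10: [C=((λx. 2) -1) | E={z↦2} | S={0↦-2, 1↦6, 2↦-3} | K=[if0]]
step 11: [C=(λx. 2) | E={z↦2} | S={0↦-2, 1↦6, 2↦-3} | K=[arg :: if0]]
step 12: [C=-1 | E={z↦2} | S={0↦-2, 1↦6, 2↦-3} | K=[fun :: if0]]
step 13: [C=2 | E={x↦3, z↦2} | S={0↦-2, 1↦6, 2↦-3, 3↦-1} | K=[if0]]
step 14: [C=((let x = -1 in 7) * (7 * 3)) | E=∅ | S={0↦-2, 1↦6, 2↦-3, 3↦-1} | K=∅]
step 15: [C=(let x = -1 in 7) | E=∅ | S={0↦-2, 1↦6, 2↦-3, 3↦-1} | K=[mulR]]
step 16: [C=-1 | E=∅ | S={0↦-2, 1↦6, 2↦-3, 3↦-1} | K=[let x :: mulR]]
step 17: [C=7 | E={x↦4} | S={0↦-2, 1↦6, 2↦-3, 3↦-1, 4↦-1} | K=[mulR]]
step 18: [C=(7 * 3) | E=∅ | S={0↦-2, 1↦6, 2↦-3, 3↦-1, 4↦-1} | K=[mulL(7)]]
step 19: [C=7 | E=∅ | S={0↦-2, 1↦6, 2↦-3, 3↦-1, 4↦-1} | K=[mulR :: mulL(7)]]
step 20: [C=3 | E=∅ | S={0↦-2, 1↦6, 2↦-3, 3↦-1, 4↦-1} | K=[mulL(7) :: mulL(7)]]
→ final value 147

Answer: 147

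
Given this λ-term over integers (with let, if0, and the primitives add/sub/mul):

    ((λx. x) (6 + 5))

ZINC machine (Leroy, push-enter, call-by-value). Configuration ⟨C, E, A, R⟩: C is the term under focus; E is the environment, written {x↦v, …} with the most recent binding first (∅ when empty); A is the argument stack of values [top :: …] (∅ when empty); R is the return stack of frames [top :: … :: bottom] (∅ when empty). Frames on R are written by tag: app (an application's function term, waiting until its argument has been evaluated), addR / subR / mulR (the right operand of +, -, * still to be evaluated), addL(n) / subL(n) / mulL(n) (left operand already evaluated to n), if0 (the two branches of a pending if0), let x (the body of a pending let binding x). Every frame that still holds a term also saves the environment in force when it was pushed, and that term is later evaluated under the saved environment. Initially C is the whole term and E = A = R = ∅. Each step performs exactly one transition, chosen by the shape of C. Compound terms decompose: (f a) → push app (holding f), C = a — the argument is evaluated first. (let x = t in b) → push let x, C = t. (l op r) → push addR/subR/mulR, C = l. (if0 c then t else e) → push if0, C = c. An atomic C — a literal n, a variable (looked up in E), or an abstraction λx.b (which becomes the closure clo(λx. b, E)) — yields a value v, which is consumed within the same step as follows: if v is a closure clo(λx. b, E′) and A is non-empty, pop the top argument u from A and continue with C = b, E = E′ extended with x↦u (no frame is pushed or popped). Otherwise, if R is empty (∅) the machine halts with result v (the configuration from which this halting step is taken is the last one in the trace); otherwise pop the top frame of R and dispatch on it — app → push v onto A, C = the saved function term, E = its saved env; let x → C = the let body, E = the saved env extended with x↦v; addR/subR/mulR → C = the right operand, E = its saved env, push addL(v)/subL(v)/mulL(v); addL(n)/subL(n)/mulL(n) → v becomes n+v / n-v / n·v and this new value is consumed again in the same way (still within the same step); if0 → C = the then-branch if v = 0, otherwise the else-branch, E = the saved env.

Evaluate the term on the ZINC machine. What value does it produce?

Answer: 11

Execution trace:
[0] <C=((λx. x) (6 + 5)), E=∅, A=∅, R=∅>
[1] <C=(6 + 5), E=∅, A=∅, R=[app]>
[2] <C=6, E=∅, A=∅, R=[addR :: app]>
[3] <C=5, E=∅, A=∅, R=[addL(6) :: app]>
[4] <C=(λx. x), E=∅, A=[11], R=∅>
[5] <C=x, E={x↦11}, A=∅, R=∅>
→ final value 11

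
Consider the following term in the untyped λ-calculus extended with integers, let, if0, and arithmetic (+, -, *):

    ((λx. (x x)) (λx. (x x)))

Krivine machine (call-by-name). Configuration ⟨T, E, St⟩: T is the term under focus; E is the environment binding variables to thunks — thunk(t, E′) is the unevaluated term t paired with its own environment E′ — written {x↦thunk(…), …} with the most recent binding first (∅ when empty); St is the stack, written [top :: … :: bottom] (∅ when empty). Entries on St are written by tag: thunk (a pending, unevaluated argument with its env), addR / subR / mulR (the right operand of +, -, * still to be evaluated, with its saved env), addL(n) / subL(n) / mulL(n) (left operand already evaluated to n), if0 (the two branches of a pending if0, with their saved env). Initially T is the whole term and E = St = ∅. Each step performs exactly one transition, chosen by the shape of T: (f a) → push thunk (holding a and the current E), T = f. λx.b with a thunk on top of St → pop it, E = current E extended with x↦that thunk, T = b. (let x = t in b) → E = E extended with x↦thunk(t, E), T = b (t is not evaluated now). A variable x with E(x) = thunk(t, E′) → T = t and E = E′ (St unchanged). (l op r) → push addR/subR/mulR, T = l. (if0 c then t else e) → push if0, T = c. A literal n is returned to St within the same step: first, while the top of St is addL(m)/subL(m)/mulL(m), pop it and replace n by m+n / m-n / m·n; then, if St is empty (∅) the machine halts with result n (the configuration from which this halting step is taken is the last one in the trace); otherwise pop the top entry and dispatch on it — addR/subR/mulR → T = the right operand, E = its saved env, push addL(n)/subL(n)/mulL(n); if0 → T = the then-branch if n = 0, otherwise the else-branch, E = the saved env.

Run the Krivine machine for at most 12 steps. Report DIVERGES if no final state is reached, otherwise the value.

0. <T=((λx. (x x)) (λx. (x x))), E=∅, St=∅>
1. <T=(λx. (x x)), E=∅, St=[thunk]>
2. <T=(x x), E={x↦thunk((λx. (x x)), ∅)}, St=∅>
3. <T=x, E={x↦thunk((λx. (x x)), ∅)}, St=[thunk]>
4. <T=(λx. (x x)), E=∅, St=[thunk]>
5. <T=(x x), E={x↦thunk(x, {x↦thunk((λx. (x x)), ∅)})}, St=∅>
6. <T=x, E={x↦thunk(x, {x↦thunk((λx. (x x)), ∅)})}, St=[thunk]>
7. <T=x, E={x↦thunk((λx. (x x)), ∅)}, St=[thunk]>
8. <T=(λx. (x x)), E=∅, St=[thunk]>
9. <T=(x x), E={x↦thunk(x, {x↦thunk(x, {x↦thunk((λx. (x x)), ∅)})})}, St=∅>
10. <T=x, E={x↦thunk(x, {x↦thunk(x, {x↦thunk((λx. (x x)), ∅)})})}, St=[thunk]>
11. <T=x, E={x↦thunk(x, {x↦thunk((λx. (x x)), ∅)})}, St=[thunk]>
12. <T=x, E={x↦thunk((λx. (x x)), ∅)}, St=[thunk]>
→ 12 transitions taken and the configuration is still not final: no result within 12 steps

Answer: DIVERGES (no final state within 12 steps)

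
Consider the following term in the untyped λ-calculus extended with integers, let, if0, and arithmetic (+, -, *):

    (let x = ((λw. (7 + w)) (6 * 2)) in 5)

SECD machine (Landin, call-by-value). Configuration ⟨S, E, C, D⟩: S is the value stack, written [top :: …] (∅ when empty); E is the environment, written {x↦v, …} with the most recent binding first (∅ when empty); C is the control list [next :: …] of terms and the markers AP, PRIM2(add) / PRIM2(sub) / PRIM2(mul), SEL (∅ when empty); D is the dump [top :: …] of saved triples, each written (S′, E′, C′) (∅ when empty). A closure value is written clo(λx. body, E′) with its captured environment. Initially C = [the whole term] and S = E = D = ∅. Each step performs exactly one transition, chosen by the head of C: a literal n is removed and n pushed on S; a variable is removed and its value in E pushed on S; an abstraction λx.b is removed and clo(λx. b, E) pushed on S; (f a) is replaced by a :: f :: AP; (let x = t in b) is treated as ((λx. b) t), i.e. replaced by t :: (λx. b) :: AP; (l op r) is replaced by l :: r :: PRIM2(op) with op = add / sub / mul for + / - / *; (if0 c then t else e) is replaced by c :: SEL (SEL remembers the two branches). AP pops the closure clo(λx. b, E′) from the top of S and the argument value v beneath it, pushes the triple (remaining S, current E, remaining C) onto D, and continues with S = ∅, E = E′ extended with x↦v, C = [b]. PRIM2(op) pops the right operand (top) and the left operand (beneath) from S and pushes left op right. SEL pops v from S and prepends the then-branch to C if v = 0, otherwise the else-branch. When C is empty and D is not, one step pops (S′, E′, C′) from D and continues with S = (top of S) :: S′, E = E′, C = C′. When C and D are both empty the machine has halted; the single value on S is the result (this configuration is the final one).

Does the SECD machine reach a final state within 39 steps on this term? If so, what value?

Answer: 5

Derivation:
step 0: ⟨S=∅; E=∅; C=[(let x = ((λw. (7 + w)) (6 * 2)) in 5)]; D=∅⟩
step 1: ⟨S=∅; E=∅; C=[((λw. (7 + w)) (6 * 2)) :: (λx. 5) :: AP]; D=∅⟩
step 2: ⟨S=∅; E=∅; C=[(6 * 2) :: (λw. (7 + w)) :: AP :: (λx. 5) :: AP]; D=∅⟩
step 3: ⟨S=∅; E=∅; C=[6 :: 2 :: PRIM2(mul) :: (λw. (7 + w)) :: AP :: (λx. 5) :: AP]; D=∅⟩
step 4: ⟨S=[6]; E=∅; C=[2 :: PRIM2(mul) :: (λw. (7 + w)) :: AP :: (λx. 5) :: AP]; D=∅⟩
step 5: ⟨S=[2 :: 6]; E=∅; C=[PRIM2(mul) :: (λw. (7 + w)) :: AP :: (λx. 5) :: AP]; D=∅⟩
step 6: ⟨S=[12]; E=∅; C=[(λw. (7 + w)) :: AP :: (λx. 5) :: AP]; D=∅⟩
step 7: ⟨S=[clo(λw. (7 + w), ∅) :: 12]; E=∅; C=[AP :: (λx. 5) :: AP]; D=∅⟩
step 8: ⟨S=∅; E={w↦12}; C=[(7 + w)]; D=[(∅, ∅, [(λx. 5) :: AP])]⟩
step 9: ⟨S=∅; E={w↦12}; C=[7 :: w :: PRIM2(add)]; D=[(∅, ∅, [(λx. 5) :: AP])]⟩
step 10: ⟨S=[7]; E={w↦12}; C=[w :: PRIM2(add)]; D=[(∅, ∅, [(λx. 5) :: AP])]⟩
step 11: ⟨S=[12 :: 7]; E={w↦12}; C=[PRIM2(add)]; D=[(∅, ∅, [(λx. 5) :: AP])]⟩
step 12: ⟨S=[19]; E={w↦12}; C=∅; D=[(∅, ∅, [(λx. 5) :: AP])]⟩
step 13: ⟨S=[19]; E=∅; C=[(λx. 5) :: AP]; D=∅⟩
step 14: ⟨S=[clo(λx. 5, ∅) :: 19]; E=∅; C=[AP]; D=∅⟩
step 15: ⟨S=∅; E={x↦19}; C=[5]; D=[(∅, ∅, ∅)]⟩
step 16: ⟨S=[5]; E={x↦19}; C=∅; D=[(∅, ∅, ∅)]⟩
step 17: ⟨S=[5]; E=∅; C=∅; D=∅⟩
→ final value 5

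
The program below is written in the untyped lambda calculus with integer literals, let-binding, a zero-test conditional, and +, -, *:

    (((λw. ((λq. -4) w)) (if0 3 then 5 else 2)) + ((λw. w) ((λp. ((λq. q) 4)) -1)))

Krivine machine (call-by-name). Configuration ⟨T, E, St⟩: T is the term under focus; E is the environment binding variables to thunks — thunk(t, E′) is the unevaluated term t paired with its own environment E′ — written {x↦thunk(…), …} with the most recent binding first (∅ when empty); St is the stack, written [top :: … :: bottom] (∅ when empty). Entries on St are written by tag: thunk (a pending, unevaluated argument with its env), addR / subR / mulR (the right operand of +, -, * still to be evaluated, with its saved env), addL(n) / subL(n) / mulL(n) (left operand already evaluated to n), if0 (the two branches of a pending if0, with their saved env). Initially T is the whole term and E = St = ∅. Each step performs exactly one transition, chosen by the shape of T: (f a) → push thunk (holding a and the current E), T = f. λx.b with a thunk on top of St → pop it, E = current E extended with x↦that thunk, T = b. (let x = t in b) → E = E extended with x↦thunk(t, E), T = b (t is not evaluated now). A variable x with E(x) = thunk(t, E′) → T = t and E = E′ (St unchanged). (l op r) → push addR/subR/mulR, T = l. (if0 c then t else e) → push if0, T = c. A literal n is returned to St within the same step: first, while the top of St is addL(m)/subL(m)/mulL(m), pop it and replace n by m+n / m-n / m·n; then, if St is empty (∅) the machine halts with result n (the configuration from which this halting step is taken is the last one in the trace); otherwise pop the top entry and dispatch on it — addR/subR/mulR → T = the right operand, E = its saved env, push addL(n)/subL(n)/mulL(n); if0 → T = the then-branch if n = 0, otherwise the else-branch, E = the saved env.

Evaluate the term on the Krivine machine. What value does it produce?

t=0: [T=(((λw. ((λq. -4) w)) (if0 3 then 5 else 2)) + ((λw. w) ((λp. ((λq. q) 4)) -1))) | E=∅ | St=∅]
t=1: [T=((λw. ((λq. -4) w)) (if0 3 then 5 else 2)) | E=∅ | St=[addR]]
t=2: [T=(λw. ((λq. -4) w)) | E=∅ | St=[thunk :: addR]]
t=3: [T=((λq. -4) w) | E={w↦thunk((if0 3 then 5 else 2), ∅)} | St=[addR]]
t=4: [T=(λq. -4) | E={w↦thunk((if0 3 then 5 else 2), ∅)} | St=[thunk :: addR]]
t=5: [T=-4 | E={q↦thunk(w, {w↦thunk((if0 3 then 5 else 2), ∅)}), w↦thunk((if0 3 then 5 else 2), ∅)} | St=[addR]]
t=6: [T=((λw. w) ((λp. ((λq. q) 4)) -1)) | E=∅ | St=[addL(-4)]]
t=7: [T=(λw. w) | E=∅ | St=[thunk :: addL(-4)]]
t=8: [T=w | E={w↦thunk(((λp. ((λq. q) 4)) -1), ∅)} | St=[addL(-4)]]
t=9: [T=((λp. ((λq. q) 4)) -1) | E=∅ | St=[addL(-4)]]
t=10: [T=(λp. ((λq. q) 4)) | E=∅ | St=[thunk :: addL(-4)]]
t=11: [T=((λq. q) 4) | E={p↦thunk(-1, ∅)} | St=[addL(-4)]]
t=12: [T=(λq. q) | E={p↦thunk(-1, ∅)} | St=[thunk :: addL(-4)]]
t=13: [T=q | E={q↦thunk(4, {p↦thunk(-1, ∅)}), p↦thunk(-1, ∅)} | St=[addL(-4)]]
t=14: [T=4 | E={p↦thunk(-1, ∅)} | St=[addL(-4)]]
→ final value 0

Answer: 0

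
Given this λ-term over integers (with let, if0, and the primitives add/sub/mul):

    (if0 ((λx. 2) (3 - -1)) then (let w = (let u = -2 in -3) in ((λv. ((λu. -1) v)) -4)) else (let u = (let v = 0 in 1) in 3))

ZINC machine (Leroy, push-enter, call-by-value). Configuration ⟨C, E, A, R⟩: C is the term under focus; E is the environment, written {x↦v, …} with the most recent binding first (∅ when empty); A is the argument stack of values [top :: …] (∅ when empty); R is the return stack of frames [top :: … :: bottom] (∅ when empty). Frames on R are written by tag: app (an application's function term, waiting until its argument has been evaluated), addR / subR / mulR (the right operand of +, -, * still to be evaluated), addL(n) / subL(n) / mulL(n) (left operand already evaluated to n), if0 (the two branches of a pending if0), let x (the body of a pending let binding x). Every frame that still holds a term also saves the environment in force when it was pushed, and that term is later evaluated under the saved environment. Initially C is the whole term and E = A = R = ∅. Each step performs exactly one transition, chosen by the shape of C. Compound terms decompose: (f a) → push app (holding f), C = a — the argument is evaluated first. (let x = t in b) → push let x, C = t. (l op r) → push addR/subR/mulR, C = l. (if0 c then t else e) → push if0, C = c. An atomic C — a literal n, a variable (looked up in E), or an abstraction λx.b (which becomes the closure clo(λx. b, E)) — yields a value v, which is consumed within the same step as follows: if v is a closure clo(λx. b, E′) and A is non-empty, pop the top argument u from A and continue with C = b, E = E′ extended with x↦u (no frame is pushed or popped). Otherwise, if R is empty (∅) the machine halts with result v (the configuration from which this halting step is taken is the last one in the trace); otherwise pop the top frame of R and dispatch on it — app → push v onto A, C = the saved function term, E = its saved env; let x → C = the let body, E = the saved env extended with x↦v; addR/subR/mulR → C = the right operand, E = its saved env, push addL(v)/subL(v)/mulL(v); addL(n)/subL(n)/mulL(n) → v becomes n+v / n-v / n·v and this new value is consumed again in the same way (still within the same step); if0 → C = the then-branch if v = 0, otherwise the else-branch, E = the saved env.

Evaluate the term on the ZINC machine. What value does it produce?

0. ⟨C=(if0 ((λx. 2) (3 - -1)) then (let w = (let u = -2 in -3) in ((λv. ((λu. -1) v)) -4)) else (let u = (let v = 0 in 1) in 3)); E=∅; A=∅; R=∅⟩
1. ⟨C=((λx. 2) (3 - -1)); E=∅; A=∅; R=[if0]⟩
2. ⟨C=(3 - -1); E=∅; A=∅; R=[app :: if0]⟩
3. ⟨C=3; E=∅; A=∅; R=[subR :: app :: if0]⟩
4. ⟨C=-1; E=∅; A=∅; R=[subL(3) :: app :: if0]⟩
5. ⟨C=(λx. 2); E=∅; A=[4]; R=[if0]⟩
6. ⟨C=2; E={x↦4}; A=∅; R=[if0]⟩
7. ⟨C=(let u = (let v = 0 in 1) in 3); E=∅; A=∅; R=∅⟩
8. ⟨C=(let v = 0 in 1); E=∅; A=∅; R=[let u]⟩
9. ⟨C=0; E=∅; A=∅; R=[let v :: let u]⟩
10. ⟨C=1; E={v↦0}; A=∅; R=[let u]⟩
11. ⟨C=3; E={u↦1}; A=∅; R=∅⟩
→ final value 3

Answer: 3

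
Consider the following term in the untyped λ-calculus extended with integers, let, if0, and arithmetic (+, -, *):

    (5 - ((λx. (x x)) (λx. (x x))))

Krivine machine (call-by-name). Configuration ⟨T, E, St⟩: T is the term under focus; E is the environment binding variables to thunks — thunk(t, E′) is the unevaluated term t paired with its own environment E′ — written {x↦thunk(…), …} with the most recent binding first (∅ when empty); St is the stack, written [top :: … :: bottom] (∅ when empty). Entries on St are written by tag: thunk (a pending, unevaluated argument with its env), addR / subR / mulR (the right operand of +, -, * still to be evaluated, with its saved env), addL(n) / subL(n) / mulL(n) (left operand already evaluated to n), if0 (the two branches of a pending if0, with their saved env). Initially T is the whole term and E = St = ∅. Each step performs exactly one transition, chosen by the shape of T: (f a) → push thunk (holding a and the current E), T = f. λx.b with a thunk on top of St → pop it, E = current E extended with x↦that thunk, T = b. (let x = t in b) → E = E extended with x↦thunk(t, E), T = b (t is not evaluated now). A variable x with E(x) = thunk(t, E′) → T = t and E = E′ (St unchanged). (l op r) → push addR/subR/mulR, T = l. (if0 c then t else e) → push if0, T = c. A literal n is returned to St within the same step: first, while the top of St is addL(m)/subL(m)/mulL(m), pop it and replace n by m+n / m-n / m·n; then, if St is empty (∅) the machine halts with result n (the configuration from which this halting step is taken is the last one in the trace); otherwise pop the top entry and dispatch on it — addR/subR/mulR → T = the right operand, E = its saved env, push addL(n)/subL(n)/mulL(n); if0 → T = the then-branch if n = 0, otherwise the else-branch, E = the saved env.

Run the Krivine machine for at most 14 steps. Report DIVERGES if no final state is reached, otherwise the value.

0. <T=(5 - ((λx. (x x)) (λx. (x x)))), E=∅, St=∅>
1. <T=5, E=∅, St=[subR]>
2. <T=((λx. (x x)) (λx. (x x))), E=∅, St=[subL(5)]>
3. <T=(λx. (x x)), E=∅, St=[thunk :: subL(5)]>
4. <T=(x x), E={x↦thunk((λx. (x x)), ∅)}, St=[subL(5)]>
5. <T=x, E={x↦thunk((λx. (x x)), ∅)}, St=[thunk :: subL(5)]>
6. <T=(λx. (x x)), E=∅, St=[thunk :: subL(5)]>
7. <T=(x x), E={x↦thunk(x, {x↦thunk((λx. (x x)), ∅)})}, St=[subL(5)]>
8. <T=x, E={x↦thunk(x, {x↦thunk((λx. (x x)), ∅)})}, St=[thunk :: subL(5)]>
9. <T=x, E={x↦thunk((λx. (x x)), ∅)}, St=[thunk :: subL(5)]>
10. <T=(λx. (x x)), E=∅, St=[thunk :: subL(5)]>
11. <T=(x x), E={x↦thunk(x, {x↦thunk(x, {x↦thunk((λx. (x x)), ∅)})})}, St=[subL(5)]>
12. <T=x, E={x↦thunk(x, {x↦thunk(x, {x↦thunk((λx. (x x)), ∅)})})}, St=[thunk :: subL(5)]>
13. <T=x, E={x↦thunk(x, {x↦thunk((λx. (x x)), ∅)})}, St=[thunk :: subL(5)]>
14. <T=x, E={x↦thunk((λx. (x x)), ∅)}, St=[thunk :: subL(5)]>
→ 14 transitions taken and the configuration is still not final: no result within 14 steps

Answer: DIVERGES (no final state within 14 steps)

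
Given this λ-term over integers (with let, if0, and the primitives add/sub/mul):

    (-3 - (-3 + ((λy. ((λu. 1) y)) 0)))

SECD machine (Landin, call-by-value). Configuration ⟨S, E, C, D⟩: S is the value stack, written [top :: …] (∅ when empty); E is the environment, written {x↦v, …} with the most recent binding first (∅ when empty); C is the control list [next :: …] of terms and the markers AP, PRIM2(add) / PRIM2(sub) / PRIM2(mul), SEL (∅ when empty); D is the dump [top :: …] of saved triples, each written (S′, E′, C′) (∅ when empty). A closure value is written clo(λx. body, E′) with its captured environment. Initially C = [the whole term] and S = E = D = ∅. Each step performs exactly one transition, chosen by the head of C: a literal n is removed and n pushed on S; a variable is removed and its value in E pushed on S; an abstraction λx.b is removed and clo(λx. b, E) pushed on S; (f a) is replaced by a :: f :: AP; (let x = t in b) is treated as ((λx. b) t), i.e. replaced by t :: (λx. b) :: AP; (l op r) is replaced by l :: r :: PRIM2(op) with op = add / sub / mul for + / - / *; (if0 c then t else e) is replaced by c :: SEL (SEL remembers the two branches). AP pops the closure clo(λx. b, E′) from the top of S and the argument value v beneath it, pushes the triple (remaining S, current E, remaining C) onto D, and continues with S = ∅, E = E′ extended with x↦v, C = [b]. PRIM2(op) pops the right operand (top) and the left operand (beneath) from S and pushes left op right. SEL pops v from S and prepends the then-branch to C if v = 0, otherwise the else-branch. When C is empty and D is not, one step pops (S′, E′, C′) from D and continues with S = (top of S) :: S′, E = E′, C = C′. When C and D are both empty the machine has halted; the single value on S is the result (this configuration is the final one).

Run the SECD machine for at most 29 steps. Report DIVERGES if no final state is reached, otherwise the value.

Answer: -1

Derivation:
[0] <S=∅, E=∅, C=[(-3 - (-3 + ((λy. ((λu. 1) y)) 0)))], D=∅>
[1] <S=∅, E=∅, C=[-3 :: (-3 + ((λy. ((λu. 1) y)) 0)) :: PRIM2(sub)], D=∅>
[2] <S=[-3], E=∅, C=[(-3 + ((λy. ((λu. 1) y)) 0)) :: PRIM2(sub)], D=∅>
[3] <S=[-3], E=∅, C=[-3 :: ((λy. ((λu. 1) y)) 0) :: PRIM2(add) :: PRIM2(sub)], D=∅>
[4] <S=[-3 :: -3], E=∅, C=[((λy. ((λu. 1) y)) 0) :: PRIM2(add) :: PRIM2(sub)], D=∅>
[5] <S=[-3 :: -3], E=∅, C=[0 :: (λy. ((λu. 1) y)) :: AP :: PRIM2(add) :: PRIM2(sub)], D=∅>
[6] <S=[0 :: -3 :: -3], E=∅, C=[(λy. ((λu. 1) y)) :: AP :: PRIM2(add) :: PRIM2(sub)], D=∅>
[7] <S=[clo(λy. ((λu. 1) y), ∅) :: 0 :: -3 :: -3], E=∅, C=[AP :: PRIM2(add) :: PRIM2(sub)], D=∅>
[8] <S=∅, E={y↦0}, C=[((λu. 1) y)], D=[([-3 :: -3], ∅, [PRIM2(add) :: PRIM2(sub)])]>
[9] <S=∅, E={y↦0}, C=[y :: (λu. 1) :: AP], D=[([-3 :: -3], ∅, [PRIM2(add) :: PRIM2(sub)])]>
[10] <S=[0], E={y↦0}, C=[(λu. 1) :: AP], D=[([-3 :: -3], ∅, [PRIM2(add) :: PRIM2(sub)])]>
[11] <S=[clo(λu. 1, {y↦0}) :: 0], E={y↦0}, C=[AP], D=[([-3 :: -3], ∅, [PRIM2(add) :: PRIM2(sub)])]>
[12] <S=∅, E={u↦0, y↦0}, C=[1], D=[(∅, {y↦0}, ∅) :: ([-3 :: -3], ∅, [PRIM2(add) :: PRIM2(sub)])]>
[13] <S=[1], E={u↦0, y↦0}, C=∅, D=[(∅, {y↦0}, ∅) :: ([-3 :: -3], ∅, [PRIM2(add) :: PRIM2(sub)])]>
[14] <S=[1], E={y↦0}, C=∅, D=[([-3 :: -3], ∅, [PRIM2(add) :: PRIM2(sub)])]>
[15] <S=[1 :: -3 :: -3], E=∅, C=[PRIM2(add) :: PRIM2(sub)], D=∅>
[16] <S=[-2 :: -3], E=∅, C=[PRIM2(sub)], D=∅>
[17] <S=[-1], E=∅, C=∅, D=∅>
→ final value -1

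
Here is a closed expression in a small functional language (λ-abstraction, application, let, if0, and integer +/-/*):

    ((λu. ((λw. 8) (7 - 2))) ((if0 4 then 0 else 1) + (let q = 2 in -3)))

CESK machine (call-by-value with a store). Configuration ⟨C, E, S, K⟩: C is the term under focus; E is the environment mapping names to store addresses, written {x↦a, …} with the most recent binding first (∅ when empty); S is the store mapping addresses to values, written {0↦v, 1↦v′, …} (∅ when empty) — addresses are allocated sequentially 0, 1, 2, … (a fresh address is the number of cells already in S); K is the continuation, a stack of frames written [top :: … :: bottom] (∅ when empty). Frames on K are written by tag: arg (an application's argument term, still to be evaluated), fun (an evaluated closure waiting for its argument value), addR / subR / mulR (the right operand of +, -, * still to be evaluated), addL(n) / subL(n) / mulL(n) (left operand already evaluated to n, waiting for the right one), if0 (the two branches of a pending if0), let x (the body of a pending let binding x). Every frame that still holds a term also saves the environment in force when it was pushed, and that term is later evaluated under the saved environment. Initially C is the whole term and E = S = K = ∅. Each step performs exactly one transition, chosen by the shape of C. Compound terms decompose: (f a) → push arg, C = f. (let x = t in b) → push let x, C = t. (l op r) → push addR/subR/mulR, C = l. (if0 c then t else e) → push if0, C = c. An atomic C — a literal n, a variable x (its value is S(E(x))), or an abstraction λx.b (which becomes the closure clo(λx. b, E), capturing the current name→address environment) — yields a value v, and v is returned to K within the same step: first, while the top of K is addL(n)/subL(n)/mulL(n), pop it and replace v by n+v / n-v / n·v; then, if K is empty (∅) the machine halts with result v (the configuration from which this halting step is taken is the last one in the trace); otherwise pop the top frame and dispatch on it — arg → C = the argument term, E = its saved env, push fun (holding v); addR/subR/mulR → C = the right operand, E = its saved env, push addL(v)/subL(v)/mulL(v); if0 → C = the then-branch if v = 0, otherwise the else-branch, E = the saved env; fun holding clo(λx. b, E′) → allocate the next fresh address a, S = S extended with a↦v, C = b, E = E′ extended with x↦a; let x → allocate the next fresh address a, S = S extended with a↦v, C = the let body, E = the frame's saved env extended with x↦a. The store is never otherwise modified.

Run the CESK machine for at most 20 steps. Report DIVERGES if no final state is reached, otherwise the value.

Answer: 8

Execution trace:
[0] ⟨C=((λu. ((λw. 8) (7 - 2))) ((if0 4 then 0 else 1) + (let q = 2 in -3))); E=∅; S=∅; K=∅⟩
[1] ⟨C=(λu. ((λw. 8) (7 - 2))); E=∅; S=∅; K=[arg]⟩
[2] ⟨C=((if0 4 then 0 else 1) + (let q = 2 in -3)); E=∅; S=∅; K=[fun]⟩
[3] ⟨C=(if0 4 then 0 else 1); E=∅; S=∅; K=[addR :: fun]⟩
[4] ⟨C=4; E=∅; S=∅; K=[if0 :: addR :: fun]⟩
[5] ⟨C=1; E=∅; S=∅; K=[addR :: fun]⟩
[6] ⟨C=(let q = 2 in -3); E=∅; S=∅; K=[addL(1) :: fun]⟩
[7] ⟨C=2; E=∅; S=∅; K=[let q :: addL(1) :: fun]⟩
[8] ⟨C=-3; E={q↦0}; S={0↦2}; K=[addL(1) :: fun]⟩
[9] ⟨C=((λw. 8) (7 - 2)); E={u↦1}; S={0↦2, 1↦-2}; K=∅⟩
[10] ⟨C=(λw. 8); E={u↦1}; S={0↦2, 1↦-2}; K=[arg]⟩
[11] ⟨C=(7 - 2); E={u↦1}; S={0↦2, 1↦-2}; K=[fun]⟩
[12] ⟨C=7; E={u↦1}; S={0↦2, 1↦-2}; K=[subR :: fun]⟩
[13] ⟨C=2; E={u↦1}; S={0↦2, 1↦-2}; K=[subL(7) :: fun]⟩
[14] ⟨C=8; E={w↦2, u↦1}; S={0↦2, 1↦-2, 2↦5}; K=∅⟩
→ final value 8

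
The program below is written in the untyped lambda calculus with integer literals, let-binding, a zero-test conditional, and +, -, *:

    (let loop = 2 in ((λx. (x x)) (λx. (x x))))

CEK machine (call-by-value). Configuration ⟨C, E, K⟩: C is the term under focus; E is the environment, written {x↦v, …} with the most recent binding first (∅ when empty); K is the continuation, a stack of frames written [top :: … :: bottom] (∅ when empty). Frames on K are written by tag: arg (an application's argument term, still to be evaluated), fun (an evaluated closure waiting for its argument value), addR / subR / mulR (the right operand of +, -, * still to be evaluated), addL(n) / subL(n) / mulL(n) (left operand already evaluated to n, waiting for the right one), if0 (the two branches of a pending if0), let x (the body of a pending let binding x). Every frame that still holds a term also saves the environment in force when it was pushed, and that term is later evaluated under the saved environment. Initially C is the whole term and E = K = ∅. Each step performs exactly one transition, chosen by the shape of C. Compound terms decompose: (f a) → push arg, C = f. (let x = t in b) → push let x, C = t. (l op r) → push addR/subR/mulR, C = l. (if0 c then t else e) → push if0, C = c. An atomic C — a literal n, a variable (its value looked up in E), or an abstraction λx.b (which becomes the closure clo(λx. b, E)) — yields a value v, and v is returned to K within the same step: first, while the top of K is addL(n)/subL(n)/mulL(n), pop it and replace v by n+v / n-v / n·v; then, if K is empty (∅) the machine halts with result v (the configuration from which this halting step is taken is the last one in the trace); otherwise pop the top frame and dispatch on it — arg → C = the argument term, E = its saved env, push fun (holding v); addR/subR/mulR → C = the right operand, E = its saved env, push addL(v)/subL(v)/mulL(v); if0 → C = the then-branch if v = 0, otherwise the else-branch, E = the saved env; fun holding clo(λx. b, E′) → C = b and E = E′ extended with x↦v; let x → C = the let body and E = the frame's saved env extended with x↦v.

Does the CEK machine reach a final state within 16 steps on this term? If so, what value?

Answer: DIVERGES (no final state within 16 steps)

Execution trace:
0. [C=(let loop = 2 in ((λx. (x x)) (λx. (x x)))) | E=∅ | K=∅]
1. [C=2 | E=∅ | K=[let loop]]
2. [C=((λx. (x x)) (λx. (x x))) | E={loop↦2} | K=∅]
3. [C=(λx. (x x)) | E={loop↦2} | K=[arg]]
4. [C=(λx. (x x)) | E={loop↦2} | K=[fun]]
5. [C=(x x) | E={x↦clo(λx. (x x), {loop↦2}), loop↦2} | K=∅]
6. [C=x | E={x↦clo(λx. (x x), {loop↦2}), loop↦2} | K=[arg]]
7. [C=x | E={x↦clo(λx. (x x), {loop↦2}), loop↦2} | K=[fun]]
… configuration repeats with period 3 (steps 5–7 recur indefinitely) …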